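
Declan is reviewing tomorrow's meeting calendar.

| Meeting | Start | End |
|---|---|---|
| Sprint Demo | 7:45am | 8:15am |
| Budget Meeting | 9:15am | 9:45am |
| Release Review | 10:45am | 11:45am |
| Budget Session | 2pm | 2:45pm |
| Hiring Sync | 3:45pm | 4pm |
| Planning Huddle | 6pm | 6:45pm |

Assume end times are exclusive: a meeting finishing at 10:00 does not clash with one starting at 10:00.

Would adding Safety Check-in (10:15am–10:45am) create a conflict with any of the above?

Sprint Demo: ends 8:15am at or before Safety Check-in starts 10:15am → clear.
Budget Meeting: ends 9:45am at or before Safety Check-in starts 10:15am → clear.
Release Review: starts 10:45am at or after Safety Check-in ends 10:45am → clear.
Budget Session: starts 2pm at or after Safety Check-in ends 10:45am → clear.
Hiring Sync: starts 3:45pm at or after Safety Check-in ends 10:45am → clear.
Planning Huddle: starts 6pm at or after Safety Check-in ends 10:45am → clear.

No — it doesn't clash with anything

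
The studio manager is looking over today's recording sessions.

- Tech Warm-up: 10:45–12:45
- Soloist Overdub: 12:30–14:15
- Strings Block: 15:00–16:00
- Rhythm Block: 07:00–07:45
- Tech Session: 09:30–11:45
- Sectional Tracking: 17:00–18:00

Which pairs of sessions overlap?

Soloist Overdub & Tech Warm-up, Tech Session & Tech Warm-up

Sorted by start: Rhythm Block, Tech Session, Tech Warm-up, Soloist Overdub, Strings Block, Sectional Tracking.
Tech Session starts after Rhythm Block ends — done with Rhythm Block.
Tech Warm-up starts before Tech Session ends → Tech Session and Tech Warm-up overlap.
Soloist Overdub starts after Tech Session ends — done with Tech Session.
Soloist Overdub starts before Tech Warm-up ends → Tech Warm-up and Soloist Overdub overlap.
Strings Block starts after Tech Warm-up ends — done with Tech Warm-up.
Strings Block starts after Soloist Overdub ends — done with Soloist Overdub.
Sectional Tracking starts after Strings Block ends.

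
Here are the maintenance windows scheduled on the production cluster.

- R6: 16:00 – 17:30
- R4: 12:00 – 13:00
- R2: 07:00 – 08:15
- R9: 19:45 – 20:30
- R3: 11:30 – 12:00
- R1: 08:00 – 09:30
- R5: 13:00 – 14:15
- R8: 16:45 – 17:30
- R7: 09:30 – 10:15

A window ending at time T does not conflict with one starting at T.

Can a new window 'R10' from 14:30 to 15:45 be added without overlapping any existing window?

Yes — the slot is free

R2: ends 08:15 at or before R10 starts 14:30 → clear.
R1: ends 09:30 at or before R10 starts 14:30 → clear.
R7: ends 10:15 at or before R10 starts 14:30 → clear.
R3: ends 12:00 at or before R10 starts 14:30 → clear.
R4: ends 13:00 at or before R10 starts 14:30 → clear.
R5: ends 14:15 at or before R10 starts 14:30 → clear.
R6: starts 16:00 at or after R10 ends 15:45 → clear.
R8: starts 16:45 at or after R10 ends 15:45 → clear.
R9: starts 19:45 at or after R10 ends 15:45 → clear.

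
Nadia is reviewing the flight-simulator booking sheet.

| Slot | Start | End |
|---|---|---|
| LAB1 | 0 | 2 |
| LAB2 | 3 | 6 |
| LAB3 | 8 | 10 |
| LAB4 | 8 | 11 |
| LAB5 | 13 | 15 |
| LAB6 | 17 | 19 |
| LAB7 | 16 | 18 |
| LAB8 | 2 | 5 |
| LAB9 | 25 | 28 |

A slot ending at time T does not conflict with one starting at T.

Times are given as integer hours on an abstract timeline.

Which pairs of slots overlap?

LAB2 & LAB8, LAB3 & LAB4, LAB6 & LAB7

Two intervals overlap when each starts before the other ends.
Sorted by start: LAB1, LAB8, LAB2, LAB3, LAB4, LAB5, LAB7, LAB6, LAB9.
LAB8 starts exactly when LAB1 ends (back-to-back, no overlap) — done with LAB1.
LAB2 starts before LAB8 ends → LAB8 and LAB2 overlap.
LAB3 starts after LAB8 ends — done with LAB8.
LAB3 starts after LAB2 ends — done with LAB2.
LAB4 starts before LAB3 ends → LAB3 and LAB4 overlap.
LAB5 starts after LAB3 ends — done with LAB3.
LAB5 starts after LAB4 ends — done with LAB4.
LAB7 starts after LAB5 ends — done with LAB5.
LAB6 starts before LAB7 ends → LAB7 and LAB6 overlap.
LAB9 starts after LAB7 ends.
LAB9 starts after LAB6 ends.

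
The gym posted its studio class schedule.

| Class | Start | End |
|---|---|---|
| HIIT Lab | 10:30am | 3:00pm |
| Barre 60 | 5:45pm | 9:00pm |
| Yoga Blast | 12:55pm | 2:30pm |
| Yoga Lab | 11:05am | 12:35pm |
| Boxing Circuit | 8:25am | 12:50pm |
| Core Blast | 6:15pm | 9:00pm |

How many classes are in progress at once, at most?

3

Sweep the timeline, counting +1 at each start and −1 at each end (ends before starts at a tie):
8:25am start Boxing Circuit → 1
10:30am start HIIT Lab → 2
11:05am start Yoga Lab → 3
12:35pm end Yoga Lab → 2
12:50pm end Boxing Circuit → 1
12:55pm start Yoga Blast → 2
2:30pm end Yoga Blast → 1
3:00pm end HIIT Lab → 0
5:45pm start Barre 60 → 1
6:15pm start Core Blast → 2
9:00pm end Barre 60 → 1
9:00pm end Core Blast → 0
Peak is 3, at 11:05am (Boxing Circuit, HIIT Lab, Yoga Lab).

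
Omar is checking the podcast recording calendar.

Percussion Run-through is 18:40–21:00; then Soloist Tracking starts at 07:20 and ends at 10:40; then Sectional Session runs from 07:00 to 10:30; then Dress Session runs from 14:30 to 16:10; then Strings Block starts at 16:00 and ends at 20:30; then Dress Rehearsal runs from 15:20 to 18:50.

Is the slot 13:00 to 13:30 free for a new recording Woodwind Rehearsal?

Sectional Session: ends 10:30 at or before Woodwind Rehearsal starts 13:00 → clear.
Soloist Tracking: ends 10:40 at or before Woodwind Rehearsal starts 13:00 → clear.
Dress Session: starts 14:30 at or after Woodwind Rehearsal ends 13:30 → clear.
Dress Rehearsal: starts 15:20 at or after Woodwind Rehearsal ends 13:30 → clear.
Strings Block: starts 16:00 at or after Woodwind Rehearsal ends 13:30 → clear.
Percussion Run-through: starts 18:40 at or after Woodwind Rehearsal ends 13:30 → clear.

Yes — the slot is free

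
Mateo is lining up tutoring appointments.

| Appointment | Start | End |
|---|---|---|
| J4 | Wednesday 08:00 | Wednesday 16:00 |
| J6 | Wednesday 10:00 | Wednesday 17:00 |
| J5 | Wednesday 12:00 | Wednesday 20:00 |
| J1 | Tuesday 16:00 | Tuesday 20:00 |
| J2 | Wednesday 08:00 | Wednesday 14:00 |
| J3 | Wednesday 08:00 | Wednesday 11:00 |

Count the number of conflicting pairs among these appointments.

9

Sorted by start: J1, J2, J3, J4, J6, J5.
J2 starts after J1 ends, so nothing later overlaps J1 either.
J3 starts before J2 ends → J2 and J3 overlap.
J4 starts before J2 ends → J2 and J4 overlap.
J6 starts before J2 ends → J2 and J6 overlap.
J5 starts before J2 ends → J2 and J5 overlap.
J4 starts before J3 ends → J3 and J4 overlap.
J6 starts before J3 ends → J3 and J6 overlap.
J5 starts after J3 ends.
J6 starts before J4 ends → J4 and J6 overlap.
J5 starts before J4 ends → J4 and J5 overlap.
J5 starts before J6 ends → J6 and J5 overlap.
Overlapping pairs: J2 & J3, J2 & J4, J2 & J5, J2 & J6, J3 & J4, J3 & J6, J4 & J5, J4 & J6, J5 & J6 — 9 in total.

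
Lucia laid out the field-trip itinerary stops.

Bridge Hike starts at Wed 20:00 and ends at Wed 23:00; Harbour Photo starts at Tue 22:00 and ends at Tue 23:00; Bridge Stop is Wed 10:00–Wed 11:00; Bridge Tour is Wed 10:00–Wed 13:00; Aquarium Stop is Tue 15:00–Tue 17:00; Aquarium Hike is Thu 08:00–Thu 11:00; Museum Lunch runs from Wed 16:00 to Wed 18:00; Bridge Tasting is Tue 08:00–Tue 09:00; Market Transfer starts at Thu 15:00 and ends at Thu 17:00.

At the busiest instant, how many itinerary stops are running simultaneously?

Walk through starts and ends in time order (an end at T is processed before a start at T):
Tue 08:00 start Bridge Tasting → 1
Tue 09:00 end Bridge Tasting → 0
Tue 15:00 start Aquarium Stop → 1
Tue 17:00 end Aquarium Stop → 0
Tue 22:00 start Harbour Photo → 1
Tue 23:00 end Harbour Photo → 0
Wed 10:00 start Bridge Stop → 1
Wed 10:00 start Bridge Tour → 2
Wed 11:00 end Bridge Stop → 1
Wed 13:00 end Bridge Tour → 0
Wed 16:00 start Museum Lunch → 1
Wed 18:00 end Museum Lunch → 0
Wed 20:00 start Bridge Hike → 1
Wed 23:00 end Bridge Hike → 0
Thu 08:00 start Aquarium Hike → 1
Thu 11:00 end Aquarium Hike → 0
Thu 15:00 start Market Transfer → 1
Thu 17:00 end Market Transfer → 0
Peak is 2, at Wed 10:00 (Bridge Stop, Bridge Tour).

2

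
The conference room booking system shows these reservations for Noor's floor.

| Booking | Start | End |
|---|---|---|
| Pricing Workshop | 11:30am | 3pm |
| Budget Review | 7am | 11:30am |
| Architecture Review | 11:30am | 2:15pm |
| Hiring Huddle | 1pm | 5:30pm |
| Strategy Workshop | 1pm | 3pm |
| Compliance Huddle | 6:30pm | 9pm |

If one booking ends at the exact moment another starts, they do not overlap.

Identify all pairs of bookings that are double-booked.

Architecture Review & Hiring Huddle, Architecture Review & Pricing Workshop, Architecture Review & Strategy Workshop, Hiring Huddle & Pricing Workshop, Hiring Huddle & Strategy Workshop, Pricing Workshop & Strategy Workshop

Sorted by start: Budget Review, Pricing Workshop, Architecture Review, Hiring Huddle, Strategy Workshop, Compliance Huddle.
Pricing Workshop starts exactly when Budget Review ends (back-to-back, no overlap); Budget Review is clear from here.
Architecture Review starts before Pricing Workshop ends → Pricing Workshop and Architecture Review overlap.
Hiring Huddle starts before Pricing Workshop ends → Pricing Workshop and Hiring Huddle overlap.
Strategy Workshop starts before Pricing Workshop ends → Pricing Workshop and Strategy Workshop overlap.
Compliance Huddle starts after Pricing Workshop ends.
Hiring Huddle starts before Architecture Review ends → Architecture Review and Hiring Huddle overlap.
Strategy Workshop starts before Architecture Review ends → Architecture Review and Strategy Workshop overlap.
Compliance Huddle starts after Architecture Review ends.
Strategy Workshop starts before Hiring Huddle ends → Hiring Huddle and Strategy Workshop overlap.
Compliance Huddle starts after Hiring Huddle ends.
Compliance Huddle starts after Strategy Workshop ends.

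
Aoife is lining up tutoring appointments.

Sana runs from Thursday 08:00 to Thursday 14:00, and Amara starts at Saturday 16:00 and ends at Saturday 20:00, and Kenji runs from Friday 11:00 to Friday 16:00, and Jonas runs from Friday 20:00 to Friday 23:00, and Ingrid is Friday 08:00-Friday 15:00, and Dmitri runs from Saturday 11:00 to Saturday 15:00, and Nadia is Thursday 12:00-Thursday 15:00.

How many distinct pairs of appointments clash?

2

Two intervals overlap when each starts before the other ends.
Sorted by start: Sana, Nadia, Ingrid, Kenji, Jonas, Dmitri, Amara.
Nadia starts before Sana ends → Sana and Nadia overlap.
Ingrid starts after Sana ends; Sana is clear from here.
Ingrid starts after Nadia ends; Nadia is clear from here.
Kenji starts before Ingrid ends → Ingrid and Kenji overlap.
Jonas starts after Ingrid ends; Ingrid is clear from here.
Jonas starts after Kenji ends; Kenji is clear from here.
Dmitri starts after Jonas ends; Jonas is clear from here.
Amara starts after Dmitri ends.
Overlapping pairs: Ingrid & Kenji, Nadia & Sana — 2 in total.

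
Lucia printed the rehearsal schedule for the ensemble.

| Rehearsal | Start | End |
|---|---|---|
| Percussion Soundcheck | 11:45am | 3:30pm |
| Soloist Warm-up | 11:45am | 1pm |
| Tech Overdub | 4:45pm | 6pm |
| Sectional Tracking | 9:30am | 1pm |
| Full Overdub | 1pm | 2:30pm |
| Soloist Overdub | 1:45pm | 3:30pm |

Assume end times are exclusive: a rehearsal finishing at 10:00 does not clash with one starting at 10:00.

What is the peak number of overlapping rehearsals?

3

Sweep the timeline, counting +1 at each start and −1 at each end (ends before starts at a tie):
9:30am start Sectional Tracking → 1
11:45am start Percussion Soundcheck → 2
11:45am start Soloist Warm-up → 3
1pm end Sectional Tracking → 2
1pm end Soloist Warm-up → 1
1pm start Full Overdub → 2
1:45pm start Soloist Overdub → 3
2:30pm end Full Overdub → 2
3:30pm end Percussion Soundcheck → 1
3:30pm end Soloist Overdub → 0
4:45pm start Tech Overdub → 1
6pm end Tech Overdub → 0
Peak is 3, at 11:45am (Percussion Soundcheck, Sectional Tracking, Soloist Warm-up).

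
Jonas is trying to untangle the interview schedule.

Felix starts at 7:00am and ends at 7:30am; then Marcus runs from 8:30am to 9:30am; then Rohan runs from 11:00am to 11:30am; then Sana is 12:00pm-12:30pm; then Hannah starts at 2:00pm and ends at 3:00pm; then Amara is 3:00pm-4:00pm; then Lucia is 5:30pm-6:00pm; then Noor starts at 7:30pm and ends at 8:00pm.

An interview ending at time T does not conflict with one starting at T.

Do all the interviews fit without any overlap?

Sorted by start: Felix, Marcus, Rohan, Sana, Hannah, Amara, Lucia, Noor.
Marcus starts after Felix ends, so nothing later overlaps Felix either.
Rohan starts after Marcus ends, so nothing later overlaps Marcus either.
Sana starts after Rohan ends, so nothing later overlaps Rohan either.
Hannah starts after Sana ends, so nothing later overlaps Sana either.
Amara starts exactly when Hannah ends (back-to-back, no overlap), so nothing later overlaps Hannah either.
Lucia starts after Amara ends, so nothing later overlaps Amara either.
Noor starts after Lucia ends.
Every pair is clear; the schedule has no overlaps.

Yes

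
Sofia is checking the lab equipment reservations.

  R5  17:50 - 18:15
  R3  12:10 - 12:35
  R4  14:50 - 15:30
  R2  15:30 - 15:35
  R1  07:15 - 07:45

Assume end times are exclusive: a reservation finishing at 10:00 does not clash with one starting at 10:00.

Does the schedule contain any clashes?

No

Sorted by start: R1, R3, R4, R2, R5.
R3 starts after R1 ends; R1 is clear from here.
R4 starts after R3 ends; R3 is clear from here.
R2 starts exactly when R4 ends (back-to-back, no overlap); R4 is clear from here.
R5 starts after R2 ends.
Every pair is clear; the schedule has no overlaps.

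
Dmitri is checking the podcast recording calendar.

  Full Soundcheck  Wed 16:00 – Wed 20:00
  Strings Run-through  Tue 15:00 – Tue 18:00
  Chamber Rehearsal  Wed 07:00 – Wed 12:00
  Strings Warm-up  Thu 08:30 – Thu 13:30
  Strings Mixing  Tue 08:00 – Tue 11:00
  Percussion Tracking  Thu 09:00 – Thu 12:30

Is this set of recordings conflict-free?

No

Sorted by start: Strings Mixing, Strings Run-through, Chamber Rehearsal, Full Soundcheck, Strings Warm-up, Percussion Tracking.
Strings Run-through starts after Strings Mixing ends, so nothing later overlaps Strings Mixing either.
Chamber Rehearsal starts after Strings Run-through ends, so nothing later overlaps Strings Run-through either.
Full Soundcheck starts after Chamber Rehearsal ends, so nothing later overlaps Chamber Rehearsal either.
Strings Warm-up starts after Full Soundcheck ends, so nothing later overlaps Full Soundcheck either.
Percussion Tracking starts before Strings Warm-up ends → Strings Warm-up and Percussion Tracking overlap.
That's a conflict, so the schedule is not conflict-free.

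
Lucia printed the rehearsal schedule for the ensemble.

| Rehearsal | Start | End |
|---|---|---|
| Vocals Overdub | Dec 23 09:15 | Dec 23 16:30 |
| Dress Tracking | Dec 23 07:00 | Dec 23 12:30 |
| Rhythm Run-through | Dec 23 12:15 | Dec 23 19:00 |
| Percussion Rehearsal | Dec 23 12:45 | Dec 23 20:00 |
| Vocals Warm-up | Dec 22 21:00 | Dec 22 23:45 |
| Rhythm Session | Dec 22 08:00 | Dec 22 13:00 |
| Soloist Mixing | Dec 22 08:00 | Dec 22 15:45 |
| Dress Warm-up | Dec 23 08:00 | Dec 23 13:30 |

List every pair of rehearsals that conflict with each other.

Dress Tracking & Dress Warm-up, Dress Tracking & Rhythm Run-through, Dress Tracking & Vocals Overdub, Dress Warm-up & Percussion Rehearsal, Dress Warm-up & Rhythm Run-through, Dress Warm-up & Vocals Overdub, Percussion Rehearsal & Rhythm Run-through, Percussion Rehearsal & Vocals Overdub, Rhythm Run-through & Vocals Overdub, Rhythm Session & Soloist Mixing

Sorted by start: Soloist Mixing, Rhythm Session, Vocals Warm-up, Dress Tracking, Dress Warm-up, Vocals Overdub, Rhythm Run-through, Percussion Rehearsal.
Rhythm Session starts before Soloist Mixing ends → Soloist Mixing and Rhythm Session overlap.
Vocals Warm-up starts after Soloist Mixing ends; Soloist Mixing is clear from here.
Vocals Warm-up starts after Rhythm Session ends; Rhythm Session is clear from here.
Dress Tracking starts after Vocals Warm-up ends; Vocals Warm-up is clear from here.
Dress Warm-up starts before Dress Tracking ends → Dress Tracking and Dress Warm-up overlap.
Vocals Overdub starts before Dress Tracking ends → Dress Tracking and Vocals Overdub overlap.
Rhythm Run-through starts before Dress Tracking ends → Dress Tracking and Rhythm Run-through overlap.
Percussion Rehearsal starts after Dress Tracking ends.
Vocals Overdub starts before Dress Warm-up ends → Dress Warm-up and Vocals Overdub overlap.
Rhythm Run-through starts before Dress Warm-up ends → Dress Warm-up and Rhythm Run-through overlap.
Percussion Rehearsal starts before Dress Warm-up ends → Dress Warm-up and Percussion Rehearsal overlap.
Rhythm Run-through starts before Vocals Overdub ends → Vocals Overdub and Rhythm Run-through overlap.
Percussion Rehearsal starts before Vocals Overdub ends → Vocals Overdub and Percussion Rehearsal overlap.
Percussion Rehearsal starts before Rhythm Run-through ends → Rhythm Run-through and Percussion Rehearsal overlap.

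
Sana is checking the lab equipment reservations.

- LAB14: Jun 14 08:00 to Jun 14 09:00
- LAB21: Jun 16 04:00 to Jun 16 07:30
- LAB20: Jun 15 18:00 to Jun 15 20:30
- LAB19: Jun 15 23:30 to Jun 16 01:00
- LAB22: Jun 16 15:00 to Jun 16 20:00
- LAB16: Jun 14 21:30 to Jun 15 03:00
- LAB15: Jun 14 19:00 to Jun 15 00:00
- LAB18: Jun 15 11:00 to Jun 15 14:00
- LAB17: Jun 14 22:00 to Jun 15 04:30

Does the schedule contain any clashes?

Sorted by start: LAB14, LAB15, LAB16, LAB17, LAB18, LAB20, LAB19, LAB21, LAB22.
LAB15 starts after LAB14 ends, so LAB14 has no further overlaps.
LAB16 starts before LAB15 ends → LAB15 and LAB16 overlap.
That's a conflict, so the schedule is not conflict-free.

Yes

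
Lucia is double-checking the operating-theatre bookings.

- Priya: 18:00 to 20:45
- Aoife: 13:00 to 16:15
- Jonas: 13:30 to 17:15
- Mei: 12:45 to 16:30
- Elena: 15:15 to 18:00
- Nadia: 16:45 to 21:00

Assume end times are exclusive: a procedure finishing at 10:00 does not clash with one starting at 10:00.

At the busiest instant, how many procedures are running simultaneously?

4

Sort all start/end points and keep a running count:
12:45 start Mei → 1
13:00 start Aoife → 2
13:30 start Jonas → 3
15:15 start Elena → 4
16:15 end Aoife → 3
16:30 end Mei → 2
16:45 start Nadia → 3
17:15 end Jonas → 2
18:00 end Elena → 1
18:00 start Priya → 2
20:45 end Priya → 1
21:00 end Nadia → 0
Peak is 4, at 15:15 (Aoife, Elena, Jonas, Mei).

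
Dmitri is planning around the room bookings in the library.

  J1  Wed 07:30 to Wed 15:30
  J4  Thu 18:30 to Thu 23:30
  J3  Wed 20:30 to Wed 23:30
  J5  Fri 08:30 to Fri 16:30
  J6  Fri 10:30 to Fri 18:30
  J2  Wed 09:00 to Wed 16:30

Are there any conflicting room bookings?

Sorted by start: J1, J2, J3, J4, J5, J6.
J2 starts before J1 ends → J1 and J2 overlap.
That's a conflict, so the schedule is not conflict-free.

Yes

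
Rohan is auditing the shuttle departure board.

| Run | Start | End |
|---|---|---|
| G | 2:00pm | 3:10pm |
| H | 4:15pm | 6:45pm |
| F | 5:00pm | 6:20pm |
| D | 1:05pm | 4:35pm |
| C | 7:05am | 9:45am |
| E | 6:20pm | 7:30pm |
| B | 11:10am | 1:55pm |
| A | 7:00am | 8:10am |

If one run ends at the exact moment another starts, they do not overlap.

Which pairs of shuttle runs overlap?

Sorted by start: A, C, B, D, G, H, F, E.
C starts before A ends → A and C overlap.
B starts after A ends — done with A.
B starts after C ends — done with C.
D starts before B ends → B and D overlap.
G starts after B ends — done with B.
G starts before D ends → D and G overlap.
H starts before D ends → D and H overlap.
F starts after D ends — done with D.
H starts after G ends — done with G.
F starts before H ends → H and F overlap.
E starts before H ends → H and E overlap.
E starts exactly when F ends (back-to-back, no overlap).

A & C, B & D, D & G, D & H, E & H, F & H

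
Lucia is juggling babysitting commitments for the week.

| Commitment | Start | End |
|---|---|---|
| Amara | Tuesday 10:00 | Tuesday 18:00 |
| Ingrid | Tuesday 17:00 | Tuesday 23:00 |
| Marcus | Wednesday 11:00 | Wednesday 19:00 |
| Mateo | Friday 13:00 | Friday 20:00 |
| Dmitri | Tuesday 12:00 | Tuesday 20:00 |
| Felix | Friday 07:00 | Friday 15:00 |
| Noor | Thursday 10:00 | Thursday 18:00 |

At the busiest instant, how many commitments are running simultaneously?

3

Walk through starts and ends in time order (an end at T is processed before a start at T):
Tuesday 10:00 start Amara → 1
Tuesday 12:00 start Dmitri → 2
Tuesday 17:00 start Ingrid → 3
Tuesday 18:00 end Amara → 2
Tuesday 20:00 end Dmitri → 1
Tuesday 23:00 end Ingrid → 0
Wednesday 11:00 start Marcus → 1
Wednesday 19:00 end Marcus → 0
Thursday 10:00 start Noor → 1
Thursday 18:00 end Noor → 0
Friday 07:00 start Felix → 1
Friday 13:00 start Mateo → 2
Friday 15:00 end Felix → 1
Friday 20:00 end Mateo → 0
Peak is 3, at Tuesday 17:00 (Amara, Dmitri, Ingrid).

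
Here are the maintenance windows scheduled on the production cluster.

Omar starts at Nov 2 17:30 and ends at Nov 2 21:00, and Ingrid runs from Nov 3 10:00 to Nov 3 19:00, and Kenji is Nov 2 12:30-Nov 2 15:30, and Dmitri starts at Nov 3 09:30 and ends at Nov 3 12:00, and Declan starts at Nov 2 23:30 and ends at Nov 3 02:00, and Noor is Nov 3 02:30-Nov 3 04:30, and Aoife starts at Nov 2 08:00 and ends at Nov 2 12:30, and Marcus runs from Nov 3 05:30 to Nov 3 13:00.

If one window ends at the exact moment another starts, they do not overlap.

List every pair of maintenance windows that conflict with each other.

Sorted by start: Aoife, Kenji, Omar, Declan, Noor, Marcus, Dmitri, Ingrid.
Kenji starts exactly when Aoife ends (back-to-back, no overlap), so Aoife has no further overlaps.
Omar starts after Kenji ends, so Kenji has no further overlaps.
Declan starts after Omar ends, so Omar has no further overlaps.
Noor starts after Declan ends, so Declan has no further overlaps.
Marcus starts after Noor ends, so Noor has no further overlaps.
Dmitri starts before Marcus ends → Marcus and Dmitri overlap.
Ingrid starts before Marcus ends → Marcus and Ingrid overlap.
Ingrid starts before Dmitri ends → Dmitri and Ingrid overlap.

Dmitri & Ingrid, Dmitri & Marcus, Ingrid & Marcus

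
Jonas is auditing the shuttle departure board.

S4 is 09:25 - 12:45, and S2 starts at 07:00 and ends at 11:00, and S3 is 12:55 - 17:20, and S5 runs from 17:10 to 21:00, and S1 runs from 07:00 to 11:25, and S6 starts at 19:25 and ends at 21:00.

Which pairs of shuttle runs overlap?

S1 & S2, S1 & S4, S2 & S4, S3 & S5, S5 & S6

Sorted by start: S1, S2, S4, S3, S5, S6.
S2 starts before S1 ends → S1 and S2 overlap.
S4 starts before S1 ends → S1 and S4 overlap.
S3 starts after S1 ends, so nothing later overlaps S1 either.
S4 starts before S2 ends → S2 and S4 overlap.
S3 starts after S2 ends, so nothing later overlaps S2 either.
S3 starts after S4 ends, so nothing later overlaps S4 either.
S5 starts before S3 ends → S3 and S5 overlap.
S6 starts after S3 ends.
S6 starts before S5 ends → S5 and S6 overlap.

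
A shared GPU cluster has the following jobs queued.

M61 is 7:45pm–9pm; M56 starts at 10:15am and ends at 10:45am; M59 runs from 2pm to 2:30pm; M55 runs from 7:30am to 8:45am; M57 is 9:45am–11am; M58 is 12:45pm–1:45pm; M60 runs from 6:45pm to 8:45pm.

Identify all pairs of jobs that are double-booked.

Sorted by start: M55, M57, M56, M58, M59, M60, M61.
M57 starts after M55 ends; M55 is clear from here.
M56 starts before M57 ends → M57 and M56 overlap.
M58 starts after M57 ends; M57 is clear from here.
M58 starts after M56 ends; M56 is clear from here.
M59 starts after M58 ends; M58 is clear from here.
M60 starts after M59 ends; M59 is clear from here.
M61 starts before M60 ends → M60 and M61 overlap.

M56 & M57, M60 & M61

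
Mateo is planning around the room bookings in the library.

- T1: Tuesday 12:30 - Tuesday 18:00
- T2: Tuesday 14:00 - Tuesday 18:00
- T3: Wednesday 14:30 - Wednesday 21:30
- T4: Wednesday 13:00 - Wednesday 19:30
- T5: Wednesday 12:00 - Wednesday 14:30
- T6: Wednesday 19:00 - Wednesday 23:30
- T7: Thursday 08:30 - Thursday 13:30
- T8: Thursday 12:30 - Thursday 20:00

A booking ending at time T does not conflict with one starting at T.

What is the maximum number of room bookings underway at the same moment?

Sweep the timeline, counting +1 at each start and −1 at each end (ends before starts at a tie):
Tuesday 12:30 start T1 → 1
Tuesday 14:00 start T2 → 2
Tuesday 18:00 end T1 → 1
Tuesday 18:00 end T2 → 0
Wednesday 12:00 start T5 → 1
Wednesday 13:00 start T4 → 2
Wednesday 14:30 end T5 → 1
Wednesday 14:30 start T3 → 2
Wednesday 19:00 start T6 → 3
Wednesday 19:30 end T4 → 2
Wednesday 21:30 end T3 → 1
Wednesday 23:30 end T6 → 0
Thursday 08:30 start T7 → 1
Thursday 12:30 start T8 → 2
Thursday 13:30 end T7 → 1
Thursday 20:00 end T8 → 0
Peak is 3, at Wednesday 19:00 (T3, T4, T6).

3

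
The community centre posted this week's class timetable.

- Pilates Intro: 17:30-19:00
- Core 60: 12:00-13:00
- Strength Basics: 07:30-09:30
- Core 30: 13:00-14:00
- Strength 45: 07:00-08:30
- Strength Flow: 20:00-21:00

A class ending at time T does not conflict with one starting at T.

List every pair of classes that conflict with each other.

Strength 45 & Strength Basics

Sorted by start: Strength 45, Strength Basics, Core 60, Core 30, Pilates Intro, Strength Flow.
Strength Basics starts before Strength 45 ends → Strength 45 and Strength Basics overlap.
Core 60 starts after Strength 45 ends — done with Strength 45.
Core 60 starts after Strength Basics ends — done with Strength Basics.
Core 30 starts exactly when Core 60 ends (back-to-back, no overlap) — done with Core 60.
Pilates Intro starts after Core 30 ends — done with Core 30.
Strength Flow starts after Pilates Intro ends.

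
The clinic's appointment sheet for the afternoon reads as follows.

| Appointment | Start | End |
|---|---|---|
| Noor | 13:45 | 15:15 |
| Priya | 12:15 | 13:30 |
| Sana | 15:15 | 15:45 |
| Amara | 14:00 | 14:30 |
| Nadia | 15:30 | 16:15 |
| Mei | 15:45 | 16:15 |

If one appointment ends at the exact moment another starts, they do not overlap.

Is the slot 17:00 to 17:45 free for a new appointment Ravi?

Yes — the slot is free

Priya: ends 13:30 at or before Ravi starts 17:00 → clear.
Noor: ends 15:15 at or before Ravi starts 17:00 → clear.
Amara: ends 14:30 at or before Ravi starts 17:00 → clear.
Sana: ends 15:45 at or before Ravi starts 17:00 → clear.
Nadia: ends 16:15 at or before Ravi starts 17:00 → clear.
Mei: ends 16:15 at or before Ravi starts 17:00 → clear.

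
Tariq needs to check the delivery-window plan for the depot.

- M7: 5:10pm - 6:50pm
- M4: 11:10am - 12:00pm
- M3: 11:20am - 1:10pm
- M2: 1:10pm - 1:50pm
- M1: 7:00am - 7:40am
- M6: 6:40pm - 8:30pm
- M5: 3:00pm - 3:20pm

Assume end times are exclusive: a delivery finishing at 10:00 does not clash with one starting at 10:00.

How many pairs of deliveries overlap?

2

Sorted by start: M1, M4, M3, M2, M5, M7, M6.
M4 starts after M1 ends; M1 is clear from here.
M3 starts before M4 ends → M4 and M3 overlap.
M2 starts after M4 ends; M4 is clear from here.
M2 starts exactly when M3 ends (back-to-back, no overlap); M3 is clear from here.
M5 starts after M2 ends; M2 is clear from here.
M7 starts after M5 ends; M5 is clear from here.
M6 starts before M7 ends → M7 and M6 overlap.
Overlapping pairs: M3 & M4, M6 & M7 — 2 in total.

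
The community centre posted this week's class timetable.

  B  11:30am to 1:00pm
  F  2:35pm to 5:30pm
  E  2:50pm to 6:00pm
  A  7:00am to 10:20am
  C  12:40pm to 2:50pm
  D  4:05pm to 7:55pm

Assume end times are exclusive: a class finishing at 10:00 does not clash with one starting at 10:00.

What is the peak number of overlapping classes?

3

Sweep the timeline, counting +1 at each start and −1 at each end (ends before starts at a tie):
7:00am start A → 1
10:20am end A → 0
11:30am start B → 1
12:40pm start C → 2
1:00pm end B → 1
2:35pm start F → 2
2:50pm end C → 1
2:50pm start E → 2
4:05pm start D → 3
5:30pm end F → 2
6:00pm end E → 1
7:55pm end D → 0
Peak is 3, at 4:05pm (D, E, F).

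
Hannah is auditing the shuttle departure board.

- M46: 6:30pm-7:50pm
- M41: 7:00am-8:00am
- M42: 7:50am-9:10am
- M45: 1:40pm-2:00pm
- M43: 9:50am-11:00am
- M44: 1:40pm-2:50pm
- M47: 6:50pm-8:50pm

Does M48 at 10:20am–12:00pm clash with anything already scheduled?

M41: ends 8:00am at or before M48 starts 10:20am → clear.
M42: ends 9:10am at or before M48 starts 10:20am → clear.
M43: starts 9:50am before M48 ends 12:00pm, and ends 11:00am after M48 starts 10:20am → overlap.
M44: starts 1:40pm at or after M48 ends 12:00pm → clear.
M45: starts 1:40pm at or after M48 ends 12:00pm → clear.
M46: starts 6:30pm at or after M48 ends 12:00pm → clear.
M47: starts 6:50pm at or after M48 ends 12:00pm → clear.
M48 overlaps M43.

Yes — it overlaps M43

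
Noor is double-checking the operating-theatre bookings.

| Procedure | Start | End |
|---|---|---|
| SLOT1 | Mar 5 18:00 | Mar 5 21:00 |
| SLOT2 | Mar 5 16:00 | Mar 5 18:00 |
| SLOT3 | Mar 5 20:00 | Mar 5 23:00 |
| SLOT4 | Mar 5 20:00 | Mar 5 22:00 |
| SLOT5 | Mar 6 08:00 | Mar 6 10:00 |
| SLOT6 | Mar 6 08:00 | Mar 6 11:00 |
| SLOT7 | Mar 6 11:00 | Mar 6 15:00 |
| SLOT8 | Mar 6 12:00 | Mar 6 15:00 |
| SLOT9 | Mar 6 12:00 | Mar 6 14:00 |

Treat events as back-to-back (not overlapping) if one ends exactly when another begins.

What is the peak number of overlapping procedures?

Sort all start/end points and keep a running count:
Mar 5 16:00 start SLOT2 → 1
Mar 5 18:00 end SLOT2 → 0
Mar 5 18:00 start SLOT1 → 1
Mar 5 20:00 start SLOT3 → 2
Mar 5 20:00 start SLOT4 → 3
Mar 5 21:00 end SLOT1 → 2
Mar 5 22:00 end SLOT4 → 1
Mar 5 23:00 end SLOT3 → 0
Mar 6 08:00 start SLOT5 → 1
Mar 6 08:00 start SLOT6 → 2
Mar 6 10:00 end SLOT5 → 1
Mar 6 11:00 end SLOT6 → 0
Mar 6 11:00 start SLOT7 → 1
Mar 6 12:00 start SLOT8 → 2
Mar 6 12:00 start SLOT9 → 3
Mar 6 14:00 end SLOT9 → 2
Mar 6 15:00 end SLOT7 → 1
Mar 6 15:00 end SLOT8 → 0
Peak is 3, at Mar 5 20:00 (SLOT1, SLOT3, SLOT4).

3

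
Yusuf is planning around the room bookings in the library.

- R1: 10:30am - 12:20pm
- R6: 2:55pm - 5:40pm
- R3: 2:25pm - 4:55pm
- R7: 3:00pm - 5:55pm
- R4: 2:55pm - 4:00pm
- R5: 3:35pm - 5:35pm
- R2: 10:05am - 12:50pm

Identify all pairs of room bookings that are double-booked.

R1 & R2, R3 & R4, R3 & R5, R3 & R6, R3 & R7, R4 & R5, R4 & R6, R4 & R7, R5 & R6, R5 & R7, R6 & R7

Sorted by start: R2, R1, R3, R4, R6, R7, R5.
R1 starts before R2 ends → R2 and R1 overlap.
R3 starts after R2 ends; R2 is clear from here.
R3 starts after R1 ends; R1 is clear from here.
R4 starts before R3 ends → R3 and R4 overlap.
R6 starts before R3 ends → R3 and R6 overlap.
R7 starts before R3 ends → R3 and R7 overlap.
R5 starts before R3 ends → R3 and R5 overlap.
R6 starts before R4 ends → R4 and R6 overlap.
R7 starts before R4 ends → R4 and R7 overlap.
R5 starts before R4 ends → R4 and R5 overlap.
R7 starts before R6 ends → R6 and R7 overlap.
R5 starts before R6 ends → R6 and R5 overlap.
R5 starts before R7 ends → R7 and R5 overlap.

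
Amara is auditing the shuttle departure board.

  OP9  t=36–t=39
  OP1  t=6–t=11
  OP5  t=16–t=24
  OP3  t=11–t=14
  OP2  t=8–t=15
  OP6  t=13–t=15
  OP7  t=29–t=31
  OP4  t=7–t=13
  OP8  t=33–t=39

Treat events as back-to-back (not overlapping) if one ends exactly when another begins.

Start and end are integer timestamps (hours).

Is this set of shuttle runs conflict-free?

Sorted by start: OP1, OP4, OP2, OP3, OP6, OP5, OP7, OP8, OP9.
OP4 starts before OP1 ends → OP1 and OP4 overlap.
That's a conflict, so the schedule is not conflict-free.

No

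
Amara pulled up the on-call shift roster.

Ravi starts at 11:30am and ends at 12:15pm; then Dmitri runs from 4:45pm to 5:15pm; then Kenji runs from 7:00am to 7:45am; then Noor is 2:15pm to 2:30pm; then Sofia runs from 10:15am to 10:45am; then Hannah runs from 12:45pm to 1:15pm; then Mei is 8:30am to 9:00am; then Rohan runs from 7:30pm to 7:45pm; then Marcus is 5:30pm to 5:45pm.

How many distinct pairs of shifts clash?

Sorted by start: Kenji, Mei, Sofia, Ravi, Hannah, Noor, Dmitri, Marcus, Rohan.
Mei starts after Kenji ends, so Kenji has no further overlaps.
Sofia starts after Mei ends, so Mei has no further overlaps.
Ravi starts after Sofia ends, so Sofia has no further overlaps.
Hannah starts after Ravi ends, so Ravi has no further overlaps.
Noor starts after Hannah ends, so Hannah has no further overlaps.
Dmitri starts after Noor ends, so Noor has no further overlaps.
Marcus starts after Dmitri ends, so Dmitri has no further overlaps.
Rohan starts after Marcus ends.
No pair overlaps.

0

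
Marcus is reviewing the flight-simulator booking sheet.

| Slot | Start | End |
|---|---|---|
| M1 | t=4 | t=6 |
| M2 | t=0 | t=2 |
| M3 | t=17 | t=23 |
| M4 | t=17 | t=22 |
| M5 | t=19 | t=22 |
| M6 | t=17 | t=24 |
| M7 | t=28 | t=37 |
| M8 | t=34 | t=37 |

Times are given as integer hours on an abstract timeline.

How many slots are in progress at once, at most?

4

Walk through starts and ends in time order (an end at T is processed before a start at T):
t=0 start M2 → 1
t=2 end M2 → 0
t=4 start M1 → 1
t=6 end M1 → 0
t=17 start M3 → 1
t=17 start M4 → 2
t=17 start M6 → 3
t=19 start M5 → 4
t=22 end M4 → 3
t=22 end M5 → 2
t=23 end M3 → 1
t=24 end M6 → 0
t=28 start M7 → 1
t=34 start M8 → 2
t=37 end M7 → 1
t=37 end M8 → 0
Peak is 4, at t=19 (M3, M4, M5, M6).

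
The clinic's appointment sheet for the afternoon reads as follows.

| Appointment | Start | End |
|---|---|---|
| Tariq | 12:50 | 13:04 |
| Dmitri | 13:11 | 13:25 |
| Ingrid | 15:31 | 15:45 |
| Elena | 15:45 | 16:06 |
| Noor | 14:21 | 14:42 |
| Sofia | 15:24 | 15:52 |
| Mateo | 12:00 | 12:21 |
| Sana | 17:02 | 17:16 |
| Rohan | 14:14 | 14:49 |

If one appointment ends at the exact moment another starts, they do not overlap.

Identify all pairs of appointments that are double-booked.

Two intervals overlap when each starts before the other ends.
Sorted by start: Mateo, Tariq, Dmitri, Rohan, Noor, Sofia, Ingrid, Elena, Sana.
Tariq starts after Mateo ends, so nothing later overlaps Mateo either.
Dmitri starts after Tariq ends, so nothing later overlaps Tariq either.
Rohan starts after Dmitri ends, so nothing later overlaps Dmitri either.
Noor starts before Rohan ends → Rohan and Noor overlap.
Sofia starts after Rohan ends, so nothing later overlaps Rohan either.
Sofia starts after Noor ends, so nothing later overlaps Noor either.
Ingrid starts before Sofia ends → Sofia and Ingrid overlap.
Elena starts before Sofia ends → Sofia and Elena overlap.
Sana starts after Sofia ends.
Elena starts exactly when Ingrid ends (back-to-back, no overlap), so nothing later overlaps Ingrid either.
Sana starts after Elena ends.

Elena & Sofia, Ingrid & Sofia, Noor & Rohan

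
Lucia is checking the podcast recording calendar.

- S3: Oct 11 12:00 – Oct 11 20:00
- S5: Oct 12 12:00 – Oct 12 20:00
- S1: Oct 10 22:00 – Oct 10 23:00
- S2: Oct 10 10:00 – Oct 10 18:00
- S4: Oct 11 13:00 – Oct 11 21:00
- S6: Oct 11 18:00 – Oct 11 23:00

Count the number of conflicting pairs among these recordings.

Sorted by start: S2, S1, S3, S4, S6, S5.
S1 starts after S2 ends, so S2 has no further overlaps.
S3 starts after S1 ends, so S1 has no further overlaps.
S4 starts before S3 ends → S3 and S4 overlap.
S6 starts before S3 ends → S3 and S6 overlap.
S5 starts after S3 ends.
S6 starts before S4 ends → S4 and S6 overlap.
S5 starts after S4 ends.
S5 starts after S6 ends.
Overlapping pairs: S3 & S4, S3 & S6, S4 & S6 — 3 in total.

3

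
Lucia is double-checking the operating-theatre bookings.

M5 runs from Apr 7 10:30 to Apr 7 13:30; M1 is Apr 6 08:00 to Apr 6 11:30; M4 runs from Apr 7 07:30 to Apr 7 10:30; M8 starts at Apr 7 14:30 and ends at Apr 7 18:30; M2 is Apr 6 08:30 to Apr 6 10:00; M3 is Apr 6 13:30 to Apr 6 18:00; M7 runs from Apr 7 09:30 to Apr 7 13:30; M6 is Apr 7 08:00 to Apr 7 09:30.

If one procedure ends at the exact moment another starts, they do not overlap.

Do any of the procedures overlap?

Yes

Two intervals overlap when each starts before the other ends.
Sorted by start: M1, M2, M3, M4, M6, M7, M5, M8.
M2 starts before M1 ends → M1 and M2 overlap.
That's a conflict, so the schedule is not conflict-free.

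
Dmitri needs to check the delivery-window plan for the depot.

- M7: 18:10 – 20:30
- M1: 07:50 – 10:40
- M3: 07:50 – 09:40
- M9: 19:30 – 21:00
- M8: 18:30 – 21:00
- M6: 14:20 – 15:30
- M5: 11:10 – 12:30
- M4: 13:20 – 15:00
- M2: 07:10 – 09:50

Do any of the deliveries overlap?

Yes

Sorted by start: M2, M1, M3, M5, M4, M6, M7, M8, M9.
M1 starts before M2 ends → M2 and M1 overlap.
That's a conflict, so the schedule is not conflict-free.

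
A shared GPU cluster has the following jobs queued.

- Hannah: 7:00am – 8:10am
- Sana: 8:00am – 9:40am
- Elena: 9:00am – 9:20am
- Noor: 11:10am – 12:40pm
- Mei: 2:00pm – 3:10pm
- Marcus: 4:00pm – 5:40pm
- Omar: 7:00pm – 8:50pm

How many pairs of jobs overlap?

Two intervals overlap when each starts before the other ends.
Sorted by start: Hannah, Sana, Elena, Noor, Mei, Marcus, Omar.
Sana starts before Hannah ends → Hannah and Sana overlap.
Elena starts after Hannah ends, so Hannah has no further overlaps.
Elena starts before Sana ends → Sana and Elena overlap.
Noor starts after Sana ends, so Sana has no further overlaps.
Noor starts after Elena ends, so Elena has no further overlaps.
Mei starts after Noor ends, so Noor has no further overlaps.
Marcus starts after Mei ends, so Mei has no further overlaps.
Omar starts after Marcus ends.
Overlapping pairs: Elena & Sana, Hannah & Sana — 2 in total.

2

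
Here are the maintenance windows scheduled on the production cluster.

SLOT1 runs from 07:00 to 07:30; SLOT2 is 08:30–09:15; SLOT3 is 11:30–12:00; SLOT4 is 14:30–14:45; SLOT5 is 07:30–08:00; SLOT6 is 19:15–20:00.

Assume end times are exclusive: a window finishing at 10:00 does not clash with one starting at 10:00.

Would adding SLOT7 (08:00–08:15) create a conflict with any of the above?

SLOT1: ends 07:30 at or before SLOT7 starts 08:00 → clear.
SLOT5: ends 08:00 at or before SLOT7 starts 08:00 → clear.
SLOT2: starts 08:30 at or after SLOT7 ends 08:15 → clear.
SLOT3: starts 11:30 at or after SLOT7 ends 08:15 → clear.
SLOT4: starts 14:30 at or after SLOT7 ends 08:15 → clear.
SLOT6: starts 19:15 at or after SLOT7 ends 08:15 → clear.

No — it doesn't clash with anything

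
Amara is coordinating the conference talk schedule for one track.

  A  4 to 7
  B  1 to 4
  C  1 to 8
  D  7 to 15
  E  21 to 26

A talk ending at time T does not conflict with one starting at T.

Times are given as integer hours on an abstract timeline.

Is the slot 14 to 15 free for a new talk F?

No — it overlaps D

B: ends 4 at or before F starts 14 → clear.
C: ends 8 at or before F starts 14 → clear.
A: ends 7 at or before F starts 14 → clear.
D: starts 7 before F ends 15, and ends 15 after F starts 14 → overlap.
E: starts 21 at or after F ends 15 → clear.
F overlaps D.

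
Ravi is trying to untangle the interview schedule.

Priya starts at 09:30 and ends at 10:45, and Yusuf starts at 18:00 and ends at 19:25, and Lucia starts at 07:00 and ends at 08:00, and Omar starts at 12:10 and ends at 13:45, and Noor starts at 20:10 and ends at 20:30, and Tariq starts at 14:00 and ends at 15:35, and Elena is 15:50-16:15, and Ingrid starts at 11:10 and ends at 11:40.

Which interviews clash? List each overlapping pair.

Two intervals overlap when each starts before the other ends.
Sorted by start: Lucia, Priya, Ingrid, Omar, Tariq, Elena, Yusuf, Noor.
Priya starts after Lucia ends, so Lucia has no further overlaps.
Ingrid starts after Priya ends, so Priya has no further overlaps.
Omar starts after Ingrid ends, so Ingrid has no further overlaps.
Tariq starts after Omar ends, so Omar has no further overlaps.
Elena starts after Tariq ends, so Tariq has no further overlaps.
Yusuf starts after Elena ends, so Elena has no further overlaps.
Noor starts after Yusuf ends.

none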